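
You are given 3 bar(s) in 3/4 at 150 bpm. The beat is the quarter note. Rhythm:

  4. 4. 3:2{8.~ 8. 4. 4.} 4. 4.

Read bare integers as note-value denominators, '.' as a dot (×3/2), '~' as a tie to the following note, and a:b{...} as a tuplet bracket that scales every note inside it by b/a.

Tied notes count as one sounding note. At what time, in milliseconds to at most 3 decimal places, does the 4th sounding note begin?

note 4 onset = 4b = 1600.0ms

1. 0.0ms @ 0 + 600.0ms (3/2)
2. 600.0ms @ 3/2 + 600.0ms (3/2)
3. 1200.0ms @ 3 + 400.0ms (1)
4. 1600.0ms @ 4 + 400.0ms (1)
5. 2000.0ms @ 5 + 400.0ms (1)
6. 2400.0ms @ 6 + 600.0ms (3/2)
7. 3000.0ms @ 15/2 + 600.0ms (3/2)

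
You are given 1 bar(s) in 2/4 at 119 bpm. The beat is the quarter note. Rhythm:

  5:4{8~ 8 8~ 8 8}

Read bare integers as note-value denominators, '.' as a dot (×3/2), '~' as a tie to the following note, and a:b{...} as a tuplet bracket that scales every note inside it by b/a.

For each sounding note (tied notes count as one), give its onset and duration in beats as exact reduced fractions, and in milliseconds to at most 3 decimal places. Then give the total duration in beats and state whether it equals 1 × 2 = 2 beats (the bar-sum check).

1) 0.0ms=0b +403.361ms=4/5b
2) 403.361ms=4/5b +403.361ms=4/5b
3) 806.723ms=8/5b +201.681ms=2/5b
Σ=2b of 2 (119bpm 2/4) — PASS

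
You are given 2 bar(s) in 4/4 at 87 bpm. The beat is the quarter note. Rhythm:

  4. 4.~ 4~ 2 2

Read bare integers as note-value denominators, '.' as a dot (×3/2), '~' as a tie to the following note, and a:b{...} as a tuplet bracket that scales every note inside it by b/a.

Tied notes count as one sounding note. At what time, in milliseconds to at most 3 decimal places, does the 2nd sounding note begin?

note 2 onset = 3/2b = 1034.483ms

1. 0.0ms @ 0 + 1034.483ms (3/2)
2. 1034.483ms @ 3/2 + 3103.448ms (9/2)
3. 4137.931ms @ 6 + 1379.31ms (2)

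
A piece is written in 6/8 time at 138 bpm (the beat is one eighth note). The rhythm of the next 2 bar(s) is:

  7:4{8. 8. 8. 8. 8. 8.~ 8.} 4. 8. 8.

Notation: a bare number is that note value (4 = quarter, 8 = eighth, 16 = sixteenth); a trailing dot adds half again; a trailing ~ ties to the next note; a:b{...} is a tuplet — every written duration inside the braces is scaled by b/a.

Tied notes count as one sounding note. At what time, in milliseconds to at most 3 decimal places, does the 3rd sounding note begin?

note 3 onset = 12/7b = 745.342ms

1. 0.0ms @ 0 + 372.671ms (6/7)
2. 372.671ms @ 6/7 + 372.671ms (6/7)
3. 745.342ms @ 12/7 + 372.671ms (6/7)
4. 1118.012ms @ 18/7 + 372.671ms (6/7)
5. 1490.683ms @ 24/7 + 372.671ms (6/7)
6. 1863.354ms @ 30/7 + 745.342ms (12/7)
7. 2608.696ms @ 6 + 1304.348ms (3)
8. 3913.043ms @ 9 + 652.174ms (3/2)
9. 4565.217ms @ 21/2 + 652.174ms (3/2)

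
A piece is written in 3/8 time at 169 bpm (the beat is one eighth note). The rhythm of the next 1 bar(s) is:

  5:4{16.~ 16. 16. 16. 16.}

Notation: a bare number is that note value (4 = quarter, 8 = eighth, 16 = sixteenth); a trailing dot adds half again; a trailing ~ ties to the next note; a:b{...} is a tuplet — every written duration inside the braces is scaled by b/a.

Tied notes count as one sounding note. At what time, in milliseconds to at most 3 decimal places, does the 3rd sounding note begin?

1. 0.0ms @ 0 + 426.036ms (6/5)
2. 426.036ms @ 6/5 + 213.018ms (3/5)
3. 639.053ms @ 9/5 + 213.018ms (3/5)
4. 852.071ms @ 12/5 + 213.018ms (3/5)

note 3 onset = 9/5b = 639.053ms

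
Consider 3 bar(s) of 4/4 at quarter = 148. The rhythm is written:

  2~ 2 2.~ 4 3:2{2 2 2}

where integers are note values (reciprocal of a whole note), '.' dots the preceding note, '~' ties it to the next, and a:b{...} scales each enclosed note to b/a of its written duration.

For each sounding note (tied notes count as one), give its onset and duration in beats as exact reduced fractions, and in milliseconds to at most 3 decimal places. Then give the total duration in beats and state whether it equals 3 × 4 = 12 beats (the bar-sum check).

1) 0.0ms=0b +1621.622ms=4b
2) 1621.622ms=4b +1621.622ms=4b
3) 3243.243ms=8b +540.541ms=4/3b
4) 3783.784ms=28/3b +540.541ms=4/3b
5) 4324.324ms=32/3b +540.541ms=4/3b
Σ=12b of 12 (148bpm 4/4) — PASS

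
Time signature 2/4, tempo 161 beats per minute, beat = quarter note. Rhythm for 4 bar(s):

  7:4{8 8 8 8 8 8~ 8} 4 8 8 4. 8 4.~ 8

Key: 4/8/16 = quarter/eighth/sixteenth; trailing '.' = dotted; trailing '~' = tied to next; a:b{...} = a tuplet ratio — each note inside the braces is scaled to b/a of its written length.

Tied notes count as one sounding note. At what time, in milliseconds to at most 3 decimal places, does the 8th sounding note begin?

note 8 onset = 3b = 1118.012ms

1. 0.0ms @ 0 + 106.477ms (2/7)
2. 106.477ms @ 2/7 + 106.477ms (2/7)
3. 212.955ms @ 4/7 + 106.477ms (2/7)
4. 319.432ms @ 6/7 + 106.477ms (2/7)
5. 425.909ms @ 8/7 + 106.477ms (2/7)
6. 532.387ms @ 10/7 + 212.955ms (4/7)
7. 745.342ms @ 2 + 372.671ms (1)
8. 1118.012ms @ 3 + 186.335ms (1/2)
9. 1304.348ms @ 7/2 + 186.335ms (1/2)
10. 1490.683ms @ 4 + 559.006ms (3/2)
11. 2049.689ms @ 11/2 + 186.335ms (1/2)
12. 2236.025ms @ 6 + 745.342ms (2)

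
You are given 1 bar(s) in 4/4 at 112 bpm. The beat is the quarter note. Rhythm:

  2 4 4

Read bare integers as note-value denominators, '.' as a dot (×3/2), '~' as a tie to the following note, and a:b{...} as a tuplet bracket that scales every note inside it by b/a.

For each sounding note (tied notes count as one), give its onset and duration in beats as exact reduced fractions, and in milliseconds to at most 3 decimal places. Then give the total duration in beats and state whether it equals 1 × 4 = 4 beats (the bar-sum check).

1) 0.0ms=0b +1071.429ms=2b
2) 1071.429ms=2b +535.714ms=1b
3) 1607.143ms=3b +535.714ms=1b
Σ=4b of 4 (112bpm 4/4) — PASS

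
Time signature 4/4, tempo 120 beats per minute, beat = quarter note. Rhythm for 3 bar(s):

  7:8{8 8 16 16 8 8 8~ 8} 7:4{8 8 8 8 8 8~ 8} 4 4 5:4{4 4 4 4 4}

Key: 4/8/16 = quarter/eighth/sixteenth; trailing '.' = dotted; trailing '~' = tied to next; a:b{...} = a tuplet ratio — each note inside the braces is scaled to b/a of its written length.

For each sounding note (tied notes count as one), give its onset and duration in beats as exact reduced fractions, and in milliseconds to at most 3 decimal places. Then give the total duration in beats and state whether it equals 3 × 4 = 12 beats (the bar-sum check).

1) 0.0ms=0b +285.714ms=4/7b
2) 285.714ms=4/7b +285.714ms=4/7b
3) 571.429ms=8/7b +142.857ms=2/7b
4) 714.286ms=10/7b +142.857ms=2/7b
5) 857.143ms=12/7b +285.714ms=4/7b
6) 1142.857ms=16/7b +285.714ms=4/7b
7) 1428.571ms=20/7b +571.429ms=8/7b
8) 2000.0ms=4b +142.857ms=2/7b
9) 2142.857ms=30/7b +142.857ms=2/7b
10) 2285.714ms=32/7b +142.857ms=2/7b
11) 2428.571ms=34/7b +142.857ms=2/7b
12) 2571.429ms=36/7b +142.857ms=2/7b
13) 2714.286ms=38/7b +285.714ms=4/7b
14) 3000.0ms=6b +500.0ms=1b
15) 3500.0ms=7b +500.0ms=1b
16) 4000.0ms=8b +400.0ms=4/5b
17) 4400.0ms=44/5b +400.0ms=4/5b
18) 4800.0ms=48/5b +400.0ms=4/5b
19) 5200.0ms=52/5b +400.0ms=4/5b
20) 5600.0ms=56/5b +400.0ms=4/5b
Σ=12b of 12 (120bpm 4/4) — PASS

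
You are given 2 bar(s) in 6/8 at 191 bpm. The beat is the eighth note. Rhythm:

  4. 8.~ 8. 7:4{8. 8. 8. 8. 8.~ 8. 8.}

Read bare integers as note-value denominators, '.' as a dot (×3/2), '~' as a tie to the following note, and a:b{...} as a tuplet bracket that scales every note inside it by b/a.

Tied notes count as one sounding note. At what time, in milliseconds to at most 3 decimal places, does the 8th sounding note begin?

note 8 onset = 78/7b = 3500.374ms

1. 0.0ms @ 0 + 942.408ms (3)
2. 942.408ms @ 3 + 942.408ms (3)
3. 1884.817ms @ 6 + 269.26ms (6/7)
4. 2154.076ms @ 48/7 + 269.26ms (6/7)
5. 2423.336ms @ 54/7 + 269.26ms (6/7)
6. 2692.595ms @ 60/7 + 269.26ms (6/7)
7. 2961.855ms @ 66/7 + 538.519ms (12/7)
8. 3500.374ms @ 78/7 + 269.26ms (6/7)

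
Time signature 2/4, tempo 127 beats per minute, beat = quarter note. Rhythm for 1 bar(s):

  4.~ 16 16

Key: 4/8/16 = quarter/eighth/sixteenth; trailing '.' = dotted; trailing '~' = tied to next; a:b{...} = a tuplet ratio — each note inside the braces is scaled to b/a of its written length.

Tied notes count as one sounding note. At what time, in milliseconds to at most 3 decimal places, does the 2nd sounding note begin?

1. 0.0ms @ 0 + 826.772ms (7/4)
2. 826.772ms @ 7/4 + 118.11ms (1/4)

note 2 onset = 7/4b = 826.772ms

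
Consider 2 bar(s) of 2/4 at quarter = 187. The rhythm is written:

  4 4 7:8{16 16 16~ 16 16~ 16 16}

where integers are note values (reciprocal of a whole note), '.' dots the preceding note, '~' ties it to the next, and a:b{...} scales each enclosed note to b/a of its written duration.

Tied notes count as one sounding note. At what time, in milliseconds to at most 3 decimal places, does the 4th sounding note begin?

1. 0.0ms @ 0 + 320.856ms (1)
2. 320.856ms @ 1 + 320.856ms (1)
3. 641.711ms @ 2 + 91.673ms (2/7)
4. 733.384ms @ 16/7 + 91.673ms (2/7)
5. 825.057ms @ 18/7 + 183.346ms (4/7)
6. 1008.403ms @ 22/7 + 183.346ms (4/7)
7. 1191.749ms @ 26/7 + 91.673ms (2/7)

note 4 onset = 16/7b = 733.384ms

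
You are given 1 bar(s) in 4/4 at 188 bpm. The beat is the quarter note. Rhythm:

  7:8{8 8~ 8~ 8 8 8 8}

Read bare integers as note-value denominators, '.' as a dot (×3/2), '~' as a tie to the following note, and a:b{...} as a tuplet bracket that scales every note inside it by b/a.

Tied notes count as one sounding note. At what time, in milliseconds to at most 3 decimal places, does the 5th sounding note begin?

1. 0.0ms @ 0 + 182.371ms (4/7)
2. 182.371ms @ 4/7 + 547.112ms (12/7)
3. 729.483ms @ 16/7 + 182.371ms (4/7)
4. 911.854ms @ 20/7 + 182.371ms (4/7)
5. 1094.225ms @ 24/7 + 182.371ms (4/7)

note 5 onset = 24/7b = 1094.225ms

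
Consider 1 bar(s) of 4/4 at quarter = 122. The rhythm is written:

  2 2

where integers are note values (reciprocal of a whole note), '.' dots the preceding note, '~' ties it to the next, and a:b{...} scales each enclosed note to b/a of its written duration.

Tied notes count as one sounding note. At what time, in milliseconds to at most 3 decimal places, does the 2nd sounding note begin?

note 2 onset = 2b = 983.607ms

1. 0.0ms @ 0 + 983.607ms (2)
2. 983.607ms @ 2 + 983.607ms (2)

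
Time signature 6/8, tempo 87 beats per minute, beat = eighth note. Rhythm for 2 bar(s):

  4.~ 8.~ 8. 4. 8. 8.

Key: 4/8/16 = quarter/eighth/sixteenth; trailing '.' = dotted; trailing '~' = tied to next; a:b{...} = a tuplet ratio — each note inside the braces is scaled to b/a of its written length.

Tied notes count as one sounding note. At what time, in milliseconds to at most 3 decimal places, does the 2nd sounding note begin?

note 2 onset = 6b = 4137.931ms

1. 0.0ms @ 0 + 4137.931ms (6)
2. 4137.931ms @ 6 + 2068.966ms (3)
3. 6206.897ms @ 9 + 1034.483ms (3/2)
4. 7241.379ms @ 21/2 + 1034.483ms (3/2)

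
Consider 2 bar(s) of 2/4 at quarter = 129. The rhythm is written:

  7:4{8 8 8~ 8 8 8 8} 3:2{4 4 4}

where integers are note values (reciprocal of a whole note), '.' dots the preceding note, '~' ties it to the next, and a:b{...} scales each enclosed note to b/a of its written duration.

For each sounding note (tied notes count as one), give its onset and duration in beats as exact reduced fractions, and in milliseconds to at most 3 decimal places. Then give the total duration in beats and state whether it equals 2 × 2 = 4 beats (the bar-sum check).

1) 0.0ms=0b +132.89ms=2/7b
2) 132.89ms=2/7b +132.89ms=2/7b
3) 265.781ms=4/7b +265.781ms=4/7b
4) 531.561ms=8/7b +132.89ms=2/7b
5) 664.452ms=10/7b +132.89ms=2/7b
6) 797.342ms=12/7b +132.89ms=2/7b
7) 930.233ms=2b +310.078ms=2/3b
8) 1240.31ms=8/3b +310.078ms=2/3b
9) 1550.388ms=10/3b +310.078ms=2/3b
Σ=4b of 4 (129bpm 2/4) — PASS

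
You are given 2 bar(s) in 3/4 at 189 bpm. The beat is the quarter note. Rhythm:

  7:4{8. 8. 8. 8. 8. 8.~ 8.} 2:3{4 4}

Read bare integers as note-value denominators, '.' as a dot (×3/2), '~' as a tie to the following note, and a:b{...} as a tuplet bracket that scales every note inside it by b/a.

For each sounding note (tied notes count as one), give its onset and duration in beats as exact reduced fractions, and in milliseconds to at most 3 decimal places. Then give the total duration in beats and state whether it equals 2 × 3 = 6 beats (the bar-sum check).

1) 0.0ms=0b +136.054ms=3/7b
2) 136.054ms=3/7b +136.054ms=3/7b
3) 272.109ms=6/7b +136.054ms=3/7b
4) 408.163ms=9/7b +136.054ms=3/7b
5) 544.218ms=12/7b +136.054ms=3/7b
6) 680.272ms=15/7b +272.109ms=6/7b
7) 952.381ms=3b +476.19ms=3/2b
8) 1428.571ms=9/2b +476.19ms=3/2b
Σ=6b of 6 (189bpm 3/4) — PASS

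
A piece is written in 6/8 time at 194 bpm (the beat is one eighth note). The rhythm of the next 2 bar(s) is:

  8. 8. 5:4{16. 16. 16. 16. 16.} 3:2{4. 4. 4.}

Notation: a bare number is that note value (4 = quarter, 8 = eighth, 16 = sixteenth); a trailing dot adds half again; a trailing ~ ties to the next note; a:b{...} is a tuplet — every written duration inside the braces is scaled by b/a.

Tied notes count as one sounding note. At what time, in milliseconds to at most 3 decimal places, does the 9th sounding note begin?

note 9 onset = 8b = 2474.227ms

1. 0.0ms @ 0 + 463.918ms (3/2)
2. 463.918ms @ 3/2 + 463.918ms (3/2)
3. 927.835ms @ 3 + 185.567ms (3/5)
4. 1113.402ms @ 18/5 + 185.567ms (3/5)
5. 1298.969ms @ 21/5 + 185.567ms (3/5)
6. 1484.536ms @ 24/5 + 185.567ms (3/5)
7. 1670.103ms @ 27/5 + 185.567ms (3/5)
8. 1855.67ms @ 6 + 618.557ms (2)
9. 2474.227ms @ 8 + 618.557ms (2)
10. 3092.784ms @ 10 + 618.557ms (2)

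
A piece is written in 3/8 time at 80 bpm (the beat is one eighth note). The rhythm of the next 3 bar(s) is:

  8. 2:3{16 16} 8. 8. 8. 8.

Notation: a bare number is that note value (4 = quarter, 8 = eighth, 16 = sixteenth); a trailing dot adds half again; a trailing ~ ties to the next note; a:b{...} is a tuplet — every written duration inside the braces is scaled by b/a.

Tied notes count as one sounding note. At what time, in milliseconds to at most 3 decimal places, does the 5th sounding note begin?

note 5 onset = 9/2b = 3375.0ms

1. 0.0ms @ 0 + 1125.0ms (3/2)
2. 1125.0ms @ 3/2 + 562.5ms (3/4)
3. 1687.5ms @ 9/4 + 562.5ms (3/4)
4. 2250.0ms @ 3 + 1125.0ms (3/2)
5. 3375.0ms @ 9/2 + 1125.0ms (3/2)
6. 4500.0ms @ 6 + 1125.0ms (3/2)
7. 5625.0ms @ 15/2 + 1125.0ms (3/2)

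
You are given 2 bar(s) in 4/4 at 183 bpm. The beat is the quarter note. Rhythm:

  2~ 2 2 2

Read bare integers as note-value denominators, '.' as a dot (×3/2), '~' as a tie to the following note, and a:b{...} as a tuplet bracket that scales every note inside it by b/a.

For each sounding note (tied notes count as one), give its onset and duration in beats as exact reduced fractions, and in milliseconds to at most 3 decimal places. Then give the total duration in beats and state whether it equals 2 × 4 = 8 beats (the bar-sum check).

1) 0.0ms=0b +1311.475ms=4b
2) 1311.475ms=4b +655.738ms=2b
3) 1967.213ms=6b +655.738ms=2b
Σ=8b of 8 (183bpm 4/4) — PASS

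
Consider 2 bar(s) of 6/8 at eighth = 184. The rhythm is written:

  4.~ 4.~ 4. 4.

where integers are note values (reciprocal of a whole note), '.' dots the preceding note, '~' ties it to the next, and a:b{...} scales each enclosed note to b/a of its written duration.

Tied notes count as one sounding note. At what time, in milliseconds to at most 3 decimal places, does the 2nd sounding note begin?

1. 0.0ms @ 0 + 2934.783ms (9)
2. 2934.783ms @ 9 + 978.261ms (3)

note 2 onset = 9b = 2934.783ms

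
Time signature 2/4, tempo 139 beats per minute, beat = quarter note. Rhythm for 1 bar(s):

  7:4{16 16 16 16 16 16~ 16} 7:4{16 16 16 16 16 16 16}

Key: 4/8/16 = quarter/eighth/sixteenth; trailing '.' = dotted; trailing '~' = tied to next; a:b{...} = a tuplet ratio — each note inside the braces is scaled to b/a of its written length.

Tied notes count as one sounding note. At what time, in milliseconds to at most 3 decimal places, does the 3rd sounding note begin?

note 3 onset = 2/7b = 123.33ms

1. 0.0ms @ 0 + 61.665ms (1/7)
2. 61.665ms @ 1/7 + 61.665ms (1/7)
3. 123.33ms @ 2/7 + 61.665ms (1/7)
4. 184.995ms @ 3/7 + 61.665ms (1/7)
5. 246.66ms @ 4/7 + 61.665ms (1/7)
6. 308.325ms @ 5/7 + 123.33ms (2/7)
7. 431.655ms @ 1 + 61.665ms (1/7)
8. 493.32ms @ 8/7 + 61.665ms (1/7)
9. 554.985ms @ 9/7 + 61.665ms (1/7)
10. 616.65ms @ 10/7 + 61.665ms (1/7)
11. 678.314ms @ 11/7 + 61.665ms (1/7)
12. 739.979ms @ 12/7 + 61.665ms (1/7)
13. 801.644ms @ 13/7 + 61.665ms (1/7)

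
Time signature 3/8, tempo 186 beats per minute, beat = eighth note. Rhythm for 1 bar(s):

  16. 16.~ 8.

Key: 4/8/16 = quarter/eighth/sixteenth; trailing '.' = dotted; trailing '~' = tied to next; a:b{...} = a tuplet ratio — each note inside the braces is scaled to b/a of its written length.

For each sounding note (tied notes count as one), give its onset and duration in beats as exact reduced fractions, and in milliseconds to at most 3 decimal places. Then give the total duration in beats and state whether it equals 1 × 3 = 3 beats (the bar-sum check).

1) 0.0ms=0b +241.935ms=3/4b
2) 241.935ms=3/4b +725.806ms=9/4b
Σ=3b of 3 (186bpm 3/8) — PASS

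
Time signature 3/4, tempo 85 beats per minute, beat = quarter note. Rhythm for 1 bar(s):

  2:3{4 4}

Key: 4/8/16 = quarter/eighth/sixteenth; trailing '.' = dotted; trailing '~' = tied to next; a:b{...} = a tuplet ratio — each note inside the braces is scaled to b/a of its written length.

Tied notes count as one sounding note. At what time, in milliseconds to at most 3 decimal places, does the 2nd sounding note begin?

note 2 onset = 3/2b = 1058.824ms

1. 0.0ms @ 0 + 1058.824ms (3/2)
2. 1058.824ms @ 3/2 + 1058.824ms (3/2)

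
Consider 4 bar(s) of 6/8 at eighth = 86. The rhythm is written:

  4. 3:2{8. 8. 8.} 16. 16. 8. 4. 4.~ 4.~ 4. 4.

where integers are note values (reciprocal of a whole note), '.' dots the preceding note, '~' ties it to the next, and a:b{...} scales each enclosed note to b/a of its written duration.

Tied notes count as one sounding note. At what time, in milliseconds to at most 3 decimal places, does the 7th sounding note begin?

1. 0.0ms @ 0 + 2093.023ms (3)
2. 2093.023ms @ 3 + 697.674ms (1)
3. 2790.698ms @ 4 + 697.674ms (1)
4. 3488.372ms @ 5 + 697.674ms (1)
5. 4186.047ms @ 6 + 523.256ms (3/4)
6. 4709.302ms @ 27/4 + 523.256ms (3/4)
7. 5232.558ms @ 15/2 + 1046.512ms (3/2)
8. 6279.07ms @ 9 + 2093.023ms (3)
9. 8372.093ms @ 12 + 6279.07ms (9)
10. 14651.163ms @ 21 + 2093.023ms (3)

note 7 onset = 15/2b = 5232.558ms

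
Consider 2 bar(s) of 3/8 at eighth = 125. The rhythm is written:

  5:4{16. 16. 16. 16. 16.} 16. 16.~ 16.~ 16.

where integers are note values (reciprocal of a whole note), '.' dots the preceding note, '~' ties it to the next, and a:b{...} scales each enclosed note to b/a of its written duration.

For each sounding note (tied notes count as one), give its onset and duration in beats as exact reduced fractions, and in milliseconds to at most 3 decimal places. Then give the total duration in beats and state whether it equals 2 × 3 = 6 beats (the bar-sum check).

1) 0.0ms=0b +288.0ms=3/5b
2) 288.0ms=3/5b +288.0ms=3/5b
3) 576.0ms=6/5b +288.0ms=3/5b
4) 864.0ms=9/5b +288.0ms=3/5b
5) 1152.0ms=12/5b +288.0ms=3/5b
6) 1440.0ms=3b +360.0ms=3/4b
7) 1800.0ms=15/4b +1080.0ms=9/4b
Σ=6b of 6 (125bpm 3/8) — PASS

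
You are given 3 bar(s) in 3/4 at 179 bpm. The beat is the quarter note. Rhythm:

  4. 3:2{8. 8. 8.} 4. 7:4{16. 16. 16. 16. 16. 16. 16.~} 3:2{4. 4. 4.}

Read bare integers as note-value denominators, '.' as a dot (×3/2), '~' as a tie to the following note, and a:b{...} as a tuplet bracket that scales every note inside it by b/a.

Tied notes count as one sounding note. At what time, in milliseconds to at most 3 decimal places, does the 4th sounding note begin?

1. 0.0ms @ 0 + 502.793ms (3/2)
2. 502.793ms @ 3/2 + 167.598ms (1/2)
3. 670.391ms @ 2 + 167.598ms (1/2)
4. 837.989ms @ 5/2 + 167.598ms (1/2)
5. 1005.587ms @ 3 + 502.793ms (3/2)
6. 1508.38ms @ 9/2 + 71.828ms (3/14)
7. 1580.208ms @ 33/7 + 71.828ms (3/14)
8. 1652.035ms @ 69/14 + 71.828ms (3/14)
9. 1723.863ms @ 36/7 + 71.828ms (3/14)
10. 1795.69ms @ 75/14 + 71.828ms (3/14)
11. 1867.518ms @ 39/7 + 71.828ms (3/14)
12. 1939.346ms @ 81/14 + 407.023ms (17/14)
13. 2346.369ms @ 7 + 335.196ms (1)
14. 2681.564ms @ 8 + 335.196ms (1)

note 4 onset = 5/2b = 837.989ms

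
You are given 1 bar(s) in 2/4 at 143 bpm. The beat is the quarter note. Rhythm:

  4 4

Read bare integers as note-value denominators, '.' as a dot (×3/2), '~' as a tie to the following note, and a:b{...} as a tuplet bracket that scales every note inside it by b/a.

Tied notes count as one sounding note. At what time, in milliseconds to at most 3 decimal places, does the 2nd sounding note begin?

1. 0.0ms @ 0 + 419.58ms (1)
2. 419.58ms @ 1 + 419.58ms (1)

note 2 onset = 1b = 419.58ms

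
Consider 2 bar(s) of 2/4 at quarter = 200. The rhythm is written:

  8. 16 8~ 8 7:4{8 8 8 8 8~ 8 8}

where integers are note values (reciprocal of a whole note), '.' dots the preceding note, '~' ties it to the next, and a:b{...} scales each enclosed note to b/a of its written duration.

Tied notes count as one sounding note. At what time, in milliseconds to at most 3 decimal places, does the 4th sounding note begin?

1. 0.0ms @ 0 + 225.0ms (3/4)
2. 225.0ms @ 3/4 + 75.0ms (1/4)
3. 300.0ms @ 1 + 300.0ms (1)
4. 600.0ms @ 2 + 85.714ms (2/7)
5. 685.714ms @ 16/7 + 85.714ms (2/7)
6. 771.429ms @ 18/7 + 85.714ms (2/7)
7. 857.143ms @ 20/7 + 85.714ms (2/7)
8. 942.857ms @ 22/7 + 171.429ms (4/7)
9. 1114.286ms @ 26/7 + 85.714ms (2/7)

note 4 onset = 2b = 600.0ms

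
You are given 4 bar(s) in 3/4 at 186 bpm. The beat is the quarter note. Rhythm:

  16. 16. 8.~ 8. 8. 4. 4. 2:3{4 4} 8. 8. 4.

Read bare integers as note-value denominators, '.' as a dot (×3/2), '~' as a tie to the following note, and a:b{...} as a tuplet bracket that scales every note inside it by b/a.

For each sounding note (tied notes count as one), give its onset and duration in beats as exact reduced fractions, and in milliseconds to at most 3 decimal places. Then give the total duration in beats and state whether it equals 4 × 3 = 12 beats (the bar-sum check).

1) 0.0ms=0b +120.968ms=3/8b
2) 120.968ms=3/8b +120.968ms=3/8b
3) 241.935ms=3/4b +483.871ms=3/2b
4) 725.806ms=9/4b +241.935ms=3/4b
5) 967.742ms=3b +483.871ms=3/2b
6) 1451.613ms=9/2b +483.871ms=3/2b
7) 1935.484ms=6b +483.871ms=3/2b
8) 2419.355ms=15/2b +483.871ms=3/2b
9) 2903.226ms=9b +241.935ms=3/4b
10) 3145.161ms=39/4b +241.935ms=3/4b
11) 3387.097ms=21/2b +483.871ms=3/2b
Σ=12b of 12 (186bpm 3/4) — PASS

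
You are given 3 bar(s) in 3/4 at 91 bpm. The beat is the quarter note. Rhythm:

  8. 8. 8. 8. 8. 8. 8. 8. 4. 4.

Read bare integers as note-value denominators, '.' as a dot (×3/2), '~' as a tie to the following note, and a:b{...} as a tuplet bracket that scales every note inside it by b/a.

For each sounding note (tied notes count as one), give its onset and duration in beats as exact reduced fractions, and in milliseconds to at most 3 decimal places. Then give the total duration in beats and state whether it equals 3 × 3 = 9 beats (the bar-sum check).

1) 0.0ms=0b +494.505ms=3/4b
2) 494.505ms=3/4b +494.505ms=3/4b
3) 989.011ms=3/2b +494.505ms=3/4b
4) 1483.516ms=9/4b +494.505ms=3/4b
5) 1978.022ms=3b +494.505ms=3/4b
6) 2472.527ms=15/4b +494.505ms=3/4b
7) 2967.033ms=9/2b +494.505ms=3/4b
8) 3461.538ms=21/4b +494.505ms=3/4b
9) 3956.044ms=6b +989.011ms=3/2b
10) 4945.055ms=15/2b +989.011ms=3/2b
Σ=9b of 9 (91bpm 3/4) — PASS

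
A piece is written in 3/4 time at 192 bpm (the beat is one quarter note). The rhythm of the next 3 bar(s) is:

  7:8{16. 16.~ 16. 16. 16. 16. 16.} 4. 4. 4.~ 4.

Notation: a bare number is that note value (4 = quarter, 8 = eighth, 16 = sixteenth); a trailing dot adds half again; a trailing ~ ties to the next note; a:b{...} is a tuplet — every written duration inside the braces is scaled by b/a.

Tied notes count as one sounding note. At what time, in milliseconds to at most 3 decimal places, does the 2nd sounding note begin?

note 2 onset = 3/7b = 133.929ms

1. 0.0ms @ 0 + 133.929ms (3/7)
2. 133.929ms @ 3/7 + 267.857ms (6/7)
3. 401.786ms @ 9/7 + 133.929ms (3/7)
4. 535.714ms @ 12/7 + 133.929ms (3/7)
5. 669.643ms @ 15/7 + 133.929ms (3/7)
6. 803.571ms @ 18/7 + 133.929ms (3/7)
7. 937.5ms @ 3 + 468.75ms (3/2)
8. 1406.25ms @ 9/2 + 468.75ms (3/2)
9. 1875.0ms @ 6 + 937.5ms (3)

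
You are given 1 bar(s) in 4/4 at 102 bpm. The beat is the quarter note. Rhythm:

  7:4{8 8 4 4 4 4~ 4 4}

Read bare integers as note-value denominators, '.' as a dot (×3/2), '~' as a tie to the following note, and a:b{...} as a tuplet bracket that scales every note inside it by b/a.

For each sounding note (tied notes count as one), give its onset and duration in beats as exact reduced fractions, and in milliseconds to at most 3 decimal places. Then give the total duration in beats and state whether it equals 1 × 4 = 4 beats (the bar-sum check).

1) 0.0ms=0b +168.067ms=2/7b
2) 168.067ms=2/7b +168.067ms=2/7b
3) 336.134ms=4/7b +336.134ms=4/7b
4) 672.269ms=8/7b +336.134ms=4/7b
5) 1008.403ms=12/7b +336.134ms=4/7b
6) 1344.538ms=16/7b +672.269ms=8/7b
7) 2016.807ms=24/7b +336.134ms=4/7b
Σ=4b of 4 (102bpm 4/4) — PASS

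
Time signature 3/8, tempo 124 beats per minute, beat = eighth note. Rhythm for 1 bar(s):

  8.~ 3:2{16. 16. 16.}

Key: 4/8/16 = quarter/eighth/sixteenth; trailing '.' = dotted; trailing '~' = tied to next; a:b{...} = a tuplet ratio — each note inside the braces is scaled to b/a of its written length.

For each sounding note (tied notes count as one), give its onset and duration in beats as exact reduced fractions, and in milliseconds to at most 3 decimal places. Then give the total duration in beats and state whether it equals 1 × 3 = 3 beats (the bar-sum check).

1) 0.0ms=0b +967.742ms=2b
2) 967.742ms=2b +241.935ms=1/2b
3) 1209.677ms=5/2b +241.935ms=1/2b
Σ=3b of 3 (124bpm 3/8) — PASS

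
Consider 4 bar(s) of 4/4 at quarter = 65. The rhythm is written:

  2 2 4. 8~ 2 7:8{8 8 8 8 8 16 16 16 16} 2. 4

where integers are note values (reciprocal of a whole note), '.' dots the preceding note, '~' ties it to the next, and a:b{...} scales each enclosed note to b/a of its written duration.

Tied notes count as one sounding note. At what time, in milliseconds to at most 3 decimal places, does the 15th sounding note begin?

1. 0.0ms @ 0 + 1846.154ms (2)
2. 1846.154ms @ 2 + 1846.154ms (2)
3. 3692.308ms @ 4 + 1384.615ms (3/2)
4. 5076.923ms @ 11/2 + 2307.692ms (5/2)
5. 7384.615ms @ 8 + 527.473ms (4/7)
6. 7912.088ms @ 60/7 + 527.473ms (4/7)
7. 8439.56ms @ 64/7 + 527.473ms (4/7)
8. 8967.033ms @ 68/7 + 527.473ms (4/7)
9. 9494.505ms @ 72/7 + 527.473ms (4/7)
10. 10021.978ms @ 76/7 + 263.736ms (2/7)
11. 10285.714ms @ 78/7 + 263.736ms (2/7)
12. 10549.451ms @ 80/7 + 263.736ms (2/7)
13. 10813.187ms @ 82/7 + 263.736ms (2/7)
14. 11076.923ms @ 12 + 2769.231ms (3)
15. 13846.154ms @ 15 + 923.077ms (1)

note 15 onset = 15b = 13846.154ms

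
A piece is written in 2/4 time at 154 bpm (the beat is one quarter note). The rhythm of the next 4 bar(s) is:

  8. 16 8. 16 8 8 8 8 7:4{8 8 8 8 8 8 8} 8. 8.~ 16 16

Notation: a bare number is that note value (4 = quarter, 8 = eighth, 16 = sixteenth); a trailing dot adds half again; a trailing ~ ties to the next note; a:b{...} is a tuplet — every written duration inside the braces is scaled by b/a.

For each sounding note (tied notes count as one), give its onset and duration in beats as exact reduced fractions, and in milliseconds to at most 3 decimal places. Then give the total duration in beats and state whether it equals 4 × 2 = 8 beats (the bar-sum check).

1) 0.0ms=0b +292.208ms=3/4b
2) 292.208ms=3/4b +97.403ms=1/4b
3) 389.61ms=1b +292.208ms=3/4b
4) 681.818ms=7/4b +97.403ms=1/4b
5) 779.221ms=2b +194.805ms=1/2b
6) 974.026ms=5/2b +194.805ms=1/2b
7) 1168.831ms=3b +194.805ms=1/2b
8) 1363.636ms=7/2b +194.805ms=1/2b
9) 1558.442ms=4b +111.317ms=2/7b
10) 1669.759ms=30/7b +111.317ms=2/7b
11) 1781.076ms=32/7b +111.317ms=2/7b
12) 1892.393ms=34/7b +111.317ms=2/7b
13) 2003.711ms=36/7b +111.317ms=2/7b
14) 2115.028ms=38/7b +111.317ms=2/7b
15) 2226.345ms=40/7b +111.317ms=2/7b
16) 2337.662ms=6b +292.208ms=3/4b
17) 2629.87ms=27/4b +389.61ms=1b
18) 3019.481ms=31/4b +97.403ms=1/4b
Σ=8b of 8 (154bpm 2/4) — PASS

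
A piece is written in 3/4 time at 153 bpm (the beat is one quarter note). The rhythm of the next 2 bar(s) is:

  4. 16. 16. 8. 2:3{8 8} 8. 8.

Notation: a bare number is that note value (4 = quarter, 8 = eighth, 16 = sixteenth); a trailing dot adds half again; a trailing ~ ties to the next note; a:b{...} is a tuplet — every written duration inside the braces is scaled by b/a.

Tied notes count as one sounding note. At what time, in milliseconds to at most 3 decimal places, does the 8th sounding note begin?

note 8 onset = 21/4b = 2058.824ms

1. 0.0ms @ 0 + 588.235ms (3/2)
2. 588.235ms @ 3/2 + 147.059ms (3/8)
3. 735.294ms @ 15/8 + 147.059ms (3/8)
4. 882.353ms @ 9/4 + 294.118ms (3/4)
5. 1176.471ms @ 3 + 294.118ms (3/4)
6. 1470.588ms @ 15/4 + 294.118ms (3/4)
7. 1764.706ms @ 9/2 + 294.118ms (3/4)
8. 2058.824ms @ 21/4 + 294.118ms (3/4)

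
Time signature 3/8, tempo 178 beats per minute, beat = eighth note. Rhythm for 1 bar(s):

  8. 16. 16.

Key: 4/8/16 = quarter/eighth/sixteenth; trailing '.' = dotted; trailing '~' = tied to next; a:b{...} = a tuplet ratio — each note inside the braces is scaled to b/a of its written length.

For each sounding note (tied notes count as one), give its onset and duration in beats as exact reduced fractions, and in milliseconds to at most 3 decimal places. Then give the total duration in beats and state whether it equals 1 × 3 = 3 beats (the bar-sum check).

1) 0.0ms=0b +505.618ms=3/2b
2) 505.618ms=3/2b +252.809ms=3/4b
3) 758.427ms=9/4b +252.809ms=3/4b
Σ=3b of 3 (178bpm 3/8) — PASS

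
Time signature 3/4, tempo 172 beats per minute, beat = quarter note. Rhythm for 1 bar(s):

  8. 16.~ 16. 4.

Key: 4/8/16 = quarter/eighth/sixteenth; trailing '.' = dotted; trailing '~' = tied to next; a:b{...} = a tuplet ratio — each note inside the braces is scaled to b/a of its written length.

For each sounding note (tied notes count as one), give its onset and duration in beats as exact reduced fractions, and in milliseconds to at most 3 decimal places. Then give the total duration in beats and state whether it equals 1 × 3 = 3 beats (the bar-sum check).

1) 0.0ms=0b +261.628ms=3/4b
2) 261.628ms=3/4b +261.628ms=3/4b
3) 523.256ms=3/2b +523.256ms=3/2b
Σ=3b of 3 (172bpm 3/4) — PASS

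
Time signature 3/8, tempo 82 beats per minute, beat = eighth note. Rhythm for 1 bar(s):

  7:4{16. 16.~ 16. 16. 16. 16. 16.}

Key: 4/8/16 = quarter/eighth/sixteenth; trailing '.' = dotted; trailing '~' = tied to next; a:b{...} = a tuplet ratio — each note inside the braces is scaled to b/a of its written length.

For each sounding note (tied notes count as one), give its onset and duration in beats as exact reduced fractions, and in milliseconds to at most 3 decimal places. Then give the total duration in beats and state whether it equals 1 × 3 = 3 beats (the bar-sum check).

1) 0.0ms=0b +313.589ms=3/7b
2) 313.589ms=3/7b +627.178ms=6/7b
3) 940.767ms=9/7b +313.589ms=3/7b
4) 1254.355ms=12/7b +313.589ms=3/7b
5) 1567.944ms=15/7b +313.589ms=3/7b
6) 1881.533ms=18/7b +313.589ms=3/7b
Σ=3b of 3 (82bpm 3/8) — PASS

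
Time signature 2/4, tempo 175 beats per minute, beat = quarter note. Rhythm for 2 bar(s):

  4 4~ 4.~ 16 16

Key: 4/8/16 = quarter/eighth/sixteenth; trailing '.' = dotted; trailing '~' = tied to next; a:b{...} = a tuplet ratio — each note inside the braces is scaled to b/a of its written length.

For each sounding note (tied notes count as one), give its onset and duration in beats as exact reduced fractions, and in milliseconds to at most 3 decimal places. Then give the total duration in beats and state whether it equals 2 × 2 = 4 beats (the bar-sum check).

1) 0.0ms=0b +342.857ms=1b
2) 342.857ms=1b +942.857ms=11/4b
3) 1285.714ms=15/4b +85.714ms=1/4b
Σ=4b of 4 (175bpm 2/4) — PASS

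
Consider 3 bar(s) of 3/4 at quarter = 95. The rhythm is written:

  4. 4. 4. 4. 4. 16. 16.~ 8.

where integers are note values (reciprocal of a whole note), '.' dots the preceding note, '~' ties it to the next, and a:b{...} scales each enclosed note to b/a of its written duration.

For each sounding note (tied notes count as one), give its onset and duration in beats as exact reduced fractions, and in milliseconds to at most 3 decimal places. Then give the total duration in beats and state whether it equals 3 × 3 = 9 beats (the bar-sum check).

1) 0.0ms=0b +947.368ms=3/2b
2) 947.368ms=3/2b +947.368ms=3/2b
3) 1894.737ms=3b +947.368ms=3/2b
4) 2842.105ms=9/2b +947.368ms=3/2b
5) 3789.474ms=6b +947.368ms=3/2b
6) 4736.842ms=15/2b +236.842ms=3/8b
7) 4973.684ms=63/8b +710.526ms=9/8b
Σ=9b of 9 (95bpm 3/4) — PASS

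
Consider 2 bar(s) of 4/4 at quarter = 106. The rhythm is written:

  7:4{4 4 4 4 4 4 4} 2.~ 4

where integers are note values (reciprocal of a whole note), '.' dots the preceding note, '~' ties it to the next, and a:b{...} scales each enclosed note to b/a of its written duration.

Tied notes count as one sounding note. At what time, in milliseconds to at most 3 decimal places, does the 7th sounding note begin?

note 7 onset = 24/7b = 1940.701ms

1. 0.0ms @ 0 + 323.45ms (4/7)
2. 323.45ms @ 4/7 + 323.45ms (4/7)
3. 646.9ms @ 8/7 + 323.45ms (4/7)
4. 970.35ms @ 12/7 + 323.45ms (4/7)
5. 1293.801ms @ 16/7 + 323.45ms (4/7)
6. 1617.251ms @ 20/7 + 323.45ms (4/7)
7. 1940.701ms @ 24/7 + 323.45ms (4/7)
8. 2264.151ms @ 4 + 2264.151ms (4)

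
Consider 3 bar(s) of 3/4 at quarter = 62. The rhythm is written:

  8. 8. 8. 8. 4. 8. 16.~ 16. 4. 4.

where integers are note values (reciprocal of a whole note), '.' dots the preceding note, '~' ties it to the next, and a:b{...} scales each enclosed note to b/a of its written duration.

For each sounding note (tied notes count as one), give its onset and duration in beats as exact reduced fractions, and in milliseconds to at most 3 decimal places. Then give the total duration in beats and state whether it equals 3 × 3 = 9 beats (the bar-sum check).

1) 0.0ms=0b +725.806ms=3/4b
2) 725.806ms=3/4b +725.806ms=3/4b
3) 1451.613ms=3/2b +725.806ms=3/4b
4) 2177.419ms=9/4b +725.806ms=3/4b
5) 2903.226ms=3b +1451.613ms=3/2b
6) 4354.839ms=9/2b +725.806ms=3/4b
7) 5080.645ms=21/4b +725.806ms=3/4b
8) 5806.452ms=6b +1451.613ms=3/2b
9) 7258.065ms=15/2b +1451.613ms=3/2b
Σ=9b of 9 (62bpm 3/4) — PASS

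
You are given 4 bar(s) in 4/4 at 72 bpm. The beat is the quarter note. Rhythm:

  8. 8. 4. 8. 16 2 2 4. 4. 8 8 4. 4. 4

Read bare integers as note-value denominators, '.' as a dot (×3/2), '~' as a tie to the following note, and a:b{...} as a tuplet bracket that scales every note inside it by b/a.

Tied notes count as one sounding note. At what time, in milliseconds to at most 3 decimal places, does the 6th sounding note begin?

note 6 onset = 4b = 3333.333ms

1. 0.0ms @ 0 + 625.0ms (3/4)
2. 625.0ms @ 3/4 + 625.0ms (3/4)
3. 1250.0ms @ 3/2 + 1250.0ms (3/2)
4. 2500.0ms @ 3 + 625.0ms (3/4)
5. 3125.0ms @ 15/4 + 208.333ms (1/4)
6. 3333.333ms @ 4 + 1666.667ms (2)
7. 5000.0ms @ 6 + 1666.667ms (2)
8. 6666.667ms @ 8 + 1250.0ms (3/2)
9. 7916.667ms @ 19/2 + 1250.0ms (3/2)
10. 9166.667ms @ 11 + 416.667ms (1/2)
11. 9583.333ms @ 23/2 + 416.667ms (1/2)
12. 10000.0ms @ 12 + 1250.0ms (3/2)
13. 11250.0ms @ 27/2 + 1250.0ms (3/2)
14. 12500.0ms @ 15 + 833.333ms (1)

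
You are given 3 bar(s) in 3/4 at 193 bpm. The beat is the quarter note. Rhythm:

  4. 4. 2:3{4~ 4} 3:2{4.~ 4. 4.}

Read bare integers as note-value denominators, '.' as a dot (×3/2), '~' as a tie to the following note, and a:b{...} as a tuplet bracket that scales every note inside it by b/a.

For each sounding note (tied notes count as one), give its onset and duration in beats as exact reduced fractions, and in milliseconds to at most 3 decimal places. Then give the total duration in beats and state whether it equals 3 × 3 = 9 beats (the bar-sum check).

1) 0.0ms=0b +466.321ms=3/2b
2) 466.321ms=3/2b +466.321ms=3/2b
3) 932.642ms=3b +932.642ms=3b
4) 1865.285ms=6b +621.762ms=2b
5) 2487.047ms=8b +310.881ms=1b
Σ=9b of 9 (193bpm 3/4) — PASS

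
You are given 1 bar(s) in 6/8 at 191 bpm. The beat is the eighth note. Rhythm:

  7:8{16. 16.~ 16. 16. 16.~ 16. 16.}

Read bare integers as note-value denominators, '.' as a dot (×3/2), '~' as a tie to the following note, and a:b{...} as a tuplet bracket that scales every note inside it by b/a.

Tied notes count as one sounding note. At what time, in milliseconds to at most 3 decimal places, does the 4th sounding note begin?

1. 0.0ms @ 0 + 269.26ms (6/7)
2. 269.26ms @ 6/7 + 538.519ms (12/7)
3. 807.779ms @ 18/7 + 269.26ms (6/7)
4. 1077.038ms @ 24/7 + 538.519ms (12/7)
5. 1615.557ms @ 36/7 + 269.26ms (6/7)

note 4 onset = 24/7b = 1077.038ms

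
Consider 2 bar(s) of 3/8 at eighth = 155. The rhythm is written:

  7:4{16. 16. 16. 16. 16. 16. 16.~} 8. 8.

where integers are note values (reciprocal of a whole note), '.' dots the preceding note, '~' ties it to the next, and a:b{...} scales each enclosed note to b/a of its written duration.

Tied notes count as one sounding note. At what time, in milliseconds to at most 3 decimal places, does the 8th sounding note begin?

1. 0.0ms @ 0 + 165.899ms (3/7)
2. 165.899ms @ 3/7 + 165.899ms (3/7)
3. 331.797ms @ 6/7 + 165.899ms (3/7)
4. 497.696ms @ 9/7 + 165.899ms (3/7)
5. 663.594ms @ 12/7 + 165.899ms (3/7)
6. 829.493ms @ 15/7 + 165.899ms (3/7)
7. 995.392ms @ 18/7 + 746.544ms (27/14)
8. 1741.935ms @ 9/2 + 580.645ms (3/2)

note 8 onset = 9/2b = 1741.935ms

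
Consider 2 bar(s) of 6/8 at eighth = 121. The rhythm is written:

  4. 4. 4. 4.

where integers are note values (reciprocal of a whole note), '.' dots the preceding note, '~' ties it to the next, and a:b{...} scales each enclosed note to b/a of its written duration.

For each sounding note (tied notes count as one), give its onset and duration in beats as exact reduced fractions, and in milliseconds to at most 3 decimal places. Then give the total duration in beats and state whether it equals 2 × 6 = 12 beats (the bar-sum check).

1) 0.0ms=0b +1487.603ms=3b
2) 1487.603ms=3b +1487.603ms=3b
3) 2975.207ms=6b +1487.603ms=3b
4) 4462.81ms=9b +1487.603ms=3b
Σ=12b of 12 (121bpm 6/8) — PASS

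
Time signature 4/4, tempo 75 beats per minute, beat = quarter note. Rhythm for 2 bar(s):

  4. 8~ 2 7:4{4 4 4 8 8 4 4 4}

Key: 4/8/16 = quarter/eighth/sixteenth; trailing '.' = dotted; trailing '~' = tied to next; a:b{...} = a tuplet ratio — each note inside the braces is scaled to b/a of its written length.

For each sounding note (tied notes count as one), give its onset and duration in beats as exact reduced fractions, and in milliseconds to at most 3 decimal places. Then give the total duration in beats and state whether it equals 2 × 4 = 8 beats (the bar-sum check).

1) 0.0ms=0b +1200.0ms=3/2b
2) 1200.0ms=3/2b +2000.0ms=5/2b
3) 3200.0ms=4b +457.143ms=4/7b
4) 3657.143ms=32/7b +457.143ms=4/7b
5) 4114.286ms=36/7b +457.143ms=4/7b
6) 4571.429ms=40/7b +228.571ms=2/7b
7) 4800.0ms=6b +228.571ms=2/7b
8) 5028.571ms=44/7b +457.143ms=4/7b
9) 5485.714ms=48/7b +457.143ms=4/7b
10) 5942.857ms=52/7b +457.143ms=4/7b
Σ=8b of 8 (75bpm 4/4) — PASS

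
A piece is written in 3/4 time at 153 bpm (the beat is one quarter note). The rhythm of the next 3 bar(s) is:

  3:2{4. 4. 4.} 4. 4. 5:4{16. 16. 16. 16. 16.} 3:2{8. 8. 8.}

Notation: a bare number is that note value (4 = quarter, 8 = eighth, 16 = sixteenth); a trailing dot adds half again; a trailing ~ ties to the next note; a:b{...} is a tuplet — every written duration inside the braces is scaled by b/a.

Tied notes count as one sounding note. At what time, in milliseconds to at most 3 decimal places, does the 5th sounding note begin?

1. 0.0ms @ 0 + 392.157ms (1)
2. 392.157ms @ 1 + 392.157ms (1)
3. 784.314ms @ 2 + 392.157ms (1)
4. 1176.471ms @ 3 + 588.235ms (3/2)
5. 1764.706ms @ 9/2 + 588.235ms (3/2)
6. 2352.941ms @ 6 + 117.647ms (3/10)
7. 2470.588ms @ 63/10 + 117.647ms (3/10)
8. 2588.235ms @ 33/5 + 117.647ms (3/10)
9. 2705.882ms @ 69/10 + 117.647ms (3/10)
10. 2823.529ms @ 36/5 + 117.647ms (3/10)
11. 2941.176ms @ 15/2 + 196.078ms (1/2)
12. 3137.255ms @ 8 + 196.078ms (1/2)
13. 3333.333ms @ 17/2 + 196.078ms (1/2)

note 5 onset = 9/2b = 1764.706ms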